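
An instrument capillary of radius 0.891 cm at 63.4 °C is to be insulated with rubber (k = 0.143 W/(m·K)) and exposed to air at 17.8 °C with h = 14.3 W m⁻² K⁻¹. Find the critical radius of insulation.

For a cylinder, r_cr = k_ins/h = 0.143/14.3 = 0.0100 m = 1.00 cm

r_cr = 1.00 cm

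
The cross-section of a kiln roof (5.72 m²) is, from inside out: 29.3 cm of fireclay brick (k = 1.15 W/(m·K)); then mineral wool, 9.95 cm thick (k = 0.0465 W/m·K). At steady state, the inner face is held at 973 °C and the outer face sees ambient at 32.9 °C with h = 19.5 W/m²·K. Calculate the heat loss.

Q = 2200 W

Treat each layer as a resistance in series:
  R_fireclay brick = L/(kA) = 0.293/(1.15·5.72) = 0.04454 K/W
  R_mineral wool = L/(kA) = 0.0995/(0.0465·5.72) = 0.3741 K/W
  R_conv,out = 1/(hA) = 1/(19.5·5.72) = 0.008965 K/W
ΣR = 0.04454 + 0.3741 + 0.008965 = 0.4276 K/W
Q = ΔT/ΣR = (973 °C − 32.9 °C)/0.4276 = 2200 W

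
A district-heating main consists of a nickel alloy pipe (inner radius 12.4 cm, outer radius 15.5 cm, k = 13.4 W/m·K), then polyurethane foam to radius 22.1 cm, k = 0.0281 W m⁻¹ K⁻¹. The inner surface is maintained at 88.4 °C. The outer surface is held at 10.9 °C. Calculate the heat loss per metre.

Q' = 38.5 W/m

Treat each layer as a resistance in series:
  R'_nickel alloy = ln(0.155/0.124)/(2πk) = 0.2231/(2π·13.4) = 0.002650 m·K/W
  R'_polyurethane foam = ln(0.221/0.155)/(2πk) = 0.3547/(2π·0.0281) = 2.009 m·K/W
ΣR = 0.002650 + 2.009 = 2.012 m·K/W
Q' = ΔT/ΣR = (88.4 °C − 10.9 °C)/2.012 = 38.5 W/m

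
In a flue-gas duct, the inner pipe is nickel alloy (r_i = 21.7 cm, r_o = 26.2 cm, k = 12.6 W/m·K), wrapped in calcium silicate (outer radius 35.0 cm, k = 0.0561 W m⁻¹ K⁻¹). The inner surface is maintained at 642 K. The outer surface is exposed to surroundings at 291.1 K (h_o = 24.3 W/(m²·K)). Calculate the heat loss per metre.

Treat each layer as a resistance in series:
  R'_nickel alloy = ln(0.262/0.217)/(2πk) = 0.1884/(2π·12.6) = 0.002380 m·K/W
  R'_calcium silicate = ln(0.350/0.262)/(2πk) = 0.2896/(2π·0.0561) = 0.8216 m·K/W
  R'_conv,out = 1/(2πr h) = 1/(2π·0.350·24.3) = 0.01871 m·K/W
ΣR = 0.002380 + 0.8216 + 0.01871 = 0.8427 m·K/W
Q' = ΔT/ΣR = (642 K − 291.1 K)/0.8427 = 416 W/m

Q' = 416 W/m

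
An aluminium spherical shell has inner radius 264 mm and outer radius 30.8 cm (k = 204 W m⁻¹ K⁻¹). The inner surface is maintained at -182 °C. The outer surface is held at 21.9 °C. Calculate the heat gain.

Q = 9.66×10^5 W

Q = 4πk·ΔT/(1/r₁ − 1/r₂) = 4π × 204 × 203.9 / (1/0.264 − 1/0.308) = 9.66×10^5 W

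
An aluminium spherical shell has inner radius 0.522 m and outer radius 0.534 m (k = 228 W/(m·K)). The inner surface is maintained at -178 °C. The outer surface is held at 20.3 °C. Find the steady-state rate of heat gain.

Q = 4πk·ΔT/(1/r₁ − 1/r₂) = 4π × 228 × 198.3 / (1/0.522 − 1/0.534) = 1.32×10^7 W

Q = 13200 kW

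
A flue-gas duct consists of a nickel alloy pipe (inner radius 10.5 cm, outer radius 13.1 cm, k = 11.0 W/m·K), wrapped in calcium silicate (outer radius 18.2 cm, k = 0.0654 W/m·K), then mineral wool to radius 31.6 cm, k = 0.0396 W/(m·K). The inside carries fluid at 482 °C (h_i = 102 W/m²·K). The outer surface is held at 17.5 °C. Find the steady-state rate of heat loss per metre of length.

Treat each layer as a resistance in series:
  R'_conv,in = 1/(2πr h) = 1/(2π·0.105·102) = 0.01486 m·K/W
  R'_nickel alloy = ln(0.131/0.105)/(2πk) = 0.2212/(2π·11.0) = 0.003201 m·K/W
  R'_calcium silicate = ln(0.182/0.131)/(2πk) = 0.3288/(2π·0.0654) = 0.8002 m·K/W
  R'_mineral wool = ln(0.316/0.182)/(2πk) = 0.5517/(2π·0.0396) = 2.217 m·K/W
ΣR = 0.01486 + 0.003201 + 0.8002 + 2.217 = 3.035 m·K/W
Q' = ΔT/ΣR = (482 °C − 17.5 °C)/3.035 = 153 W/m

Q' = 153 W/m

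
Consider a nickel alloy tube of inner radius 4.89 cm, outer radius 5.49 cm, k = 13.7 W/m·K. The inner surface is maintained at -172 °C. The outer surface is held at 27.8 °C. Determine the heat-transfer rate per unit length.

Q' = 1.49×10^5 W/m

Q' = 2πk·ΔT/ln(r₂/r₁) = 2π × 13.7 × 199.8 / ln(0.0549/0.0489) = 1.49×10^5 W/m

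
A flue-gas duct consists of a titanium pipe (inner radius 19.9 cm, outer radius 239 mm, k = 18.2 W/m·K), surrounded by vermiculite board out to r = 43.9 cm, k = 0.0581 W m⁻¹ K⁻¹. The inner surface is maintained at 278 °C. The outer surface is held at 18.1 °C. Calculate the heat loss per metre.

Treat each layer as a resistance in series:
  R'_titanium = ln(0.239/0.199)/(2πk) = 0.1832/(2π·18.2) = 0.001602 m·K/W
  R'_vermiculite board = ln(0.439/0.239)/(2πk) = 0.6080/(2π·0.0581) = 1.666 m·K/W
ΣR = 0.001602 + 1.666 = 1.668 m·K/W
Q' = ΔT/ΣR = (278 °C − 18.1 °C)/1.668 = 156 W/m

Q' = 156 W/m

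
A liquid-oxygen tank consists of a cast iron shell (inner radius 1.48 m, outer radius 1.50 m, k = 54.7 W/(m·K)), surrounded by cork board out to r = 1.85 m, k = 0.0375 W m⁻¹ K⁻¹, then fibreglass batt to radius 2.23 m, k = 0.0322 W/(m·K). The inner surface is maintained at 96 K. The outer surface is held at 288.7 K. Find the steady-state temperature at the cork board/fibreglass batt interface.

T = 200.1 K

Resistance network (inner→outer):
  R_cast iron = (1/1.48 − 1/1.50)/(4πk) = 0.009009/(4π·54.7) = 1.311×10^-5 K/W
  R_cork board = (1/1.50 − 1/1.85)/(4πk) = 0.1261/(4π·0.0375) = 0.2676 K/W
  R_fibreglass batt = (1/1.85 − 1/2.23)/(4πk) = 0.09211/(4π·0.0322) = 0.2276 K/W
ΣR = 1.311×10^-5 + 0.2676 + 0.2276 = 0.4952 K/W
Q = ΔT/ΣR = (96 K − 288.7 K)/0.4952 = -389.1 W
From the inner boundary to the cork board/fibreglass batt interface, ΣR_partial = 0.2676 K/W.
T_interface = T_in − Q·ΣR_partial = 96 K − (-389.1)(0.2676) = 200.1 K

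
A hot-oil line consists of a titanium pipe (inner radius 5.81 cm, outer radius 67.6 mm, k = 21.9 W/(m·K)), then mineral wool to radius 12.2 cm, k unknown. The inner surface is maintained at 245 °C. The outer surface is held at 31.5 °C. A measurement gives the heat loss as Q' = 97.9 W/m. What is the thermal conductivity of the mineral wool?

ΣR = ΔT/Q' = |245 − 31.5|/97.9 = 2.181 m·K/W
Known resistances:
  R'_titanium = ln(0.0676/0.0581)/(2πk) = 0.1514/(2π·21.9) = 0.001101 m·K/W
R_mineral wool = ΣR − ΣR_known = 2.181 − 0.001101 = 2.180 m·K/W
ln(r₂/r₁)/(2πk) = 2.180 ⇒ k = 0.5904/(2π·2.180) = 0.0431 W/m·K

k = 0.0431 W/m·K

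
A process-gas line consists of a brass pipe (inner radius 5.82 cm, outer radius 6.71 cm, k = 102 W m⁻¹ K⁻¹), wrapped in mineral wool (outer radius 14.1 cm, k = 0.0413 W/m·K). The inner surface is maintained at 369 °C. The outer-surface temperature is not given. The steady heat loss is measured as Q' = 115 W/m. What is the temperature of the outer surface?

T_out = 39.9 °C

Sum the resistances:
  R'_brass = ln(0.0671/0.0582)/(2πk) = 0.1423/(2π·102) = 2.220×10^-4 m·K/W
  R'_mineral wool = ln(0.141/0.0671)/(2πk) = 0.7426/(2π·0.0413) = 2.862 m·K/W
ΣR = 2.862 m·K/W
ΔT = Q'·ΣR = 115 × 2.862 = 329.1 K
Heat flows outward, so T_out = T_in − ΔT = 369 − 329.1 = 39.9 °C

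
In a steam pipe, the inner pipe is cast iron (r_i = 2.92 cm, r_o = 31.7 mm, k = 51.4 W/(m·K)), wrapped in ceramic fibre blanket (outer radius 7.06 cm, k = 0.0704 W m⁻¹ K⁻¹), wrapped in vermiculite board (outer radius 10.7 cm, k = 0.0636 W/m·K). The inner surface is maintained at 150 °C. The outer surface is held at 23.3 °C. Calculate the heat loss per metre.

Treat each layer as a resistance in series:
  R'_cast iron = ln(0.0317/0.0292)/(2πk) = 0.08215/(2π·51.4) = 2.544×10^-4 m·K/W
  R'_ceramic fibre blanket = ln(0.0706/0.0317)/(2πk) = 0.8007/(2π·0.0704) = 1.810 m·K/W
  R'_vermiculite board = ln(0.107/0.0706)/(2πk) = 0.4158/(2π·0.0636) = 1.041 m·K/W
ΣR = 2.544×10^-4 + 1.810 + 1.041 = 2.851 m·K/W
Q' = ΔT/ΣR = (150 °C − 23.3 °C)/2.851 = 44.4 W/m

Q' = 44.4 W/m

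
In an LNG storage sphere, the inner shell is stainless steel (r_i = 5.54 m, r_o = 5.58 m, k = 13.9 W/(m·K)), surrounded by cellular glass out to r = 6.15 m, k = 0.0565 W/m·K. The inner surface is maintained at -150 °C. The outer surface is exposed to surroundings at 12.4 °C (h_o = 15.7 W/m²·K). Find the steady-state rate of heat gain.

Q = 6900 W

Series thermal resistances, inner to outer:
  R_stainless steel = (1/5.54 − 1/5.58)/(4πk) = 0.001294/(4π·13.9) = 7.408×10^-6 K/W
  R_cellular glass = (1/5.58 − 1/6.15)/(4πk) = 0.01661/(4π·0.0565) = 0.02339 K/W
  R_conv,out = 1/(4πr²h) = 1/(4π·6.15²·15.7) = 1.340×10^-4 K/W
ΣR = 7.408×10^-6 + 0.02339 + 1.340×10^-4 = 0.02353 K/W
Q = ΔT/ΣR = (-150 °C − 12.4 °C)/0.02353 = -6900 W
(Negative Q ⇒ heat flows inward; heat gain = 6900 W.)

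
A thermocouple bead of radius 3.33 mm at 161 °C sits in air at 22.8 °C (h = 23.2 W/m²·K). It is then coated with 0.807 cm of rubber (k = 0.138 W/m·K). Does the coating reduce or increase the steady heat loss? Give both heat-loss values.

increases: 0.447 → 0.928 W

Critical radius for a sphere: r_cr = 2k/h = 0.0119 m = 1.19 cm.
Outer radius after coating: r₂ = 0.00333 + 0.00807 = 0.01140 m.
Since r₁ < r_cr and r₂ ≤ r_cr, the coating moves toward the maximum at r_cr — heat loss rises.
Bare: R = 1/(4πr₁²h) = 309.3 K/W; Q = 138.2/309.3 = 0.447 W.
Coated: R = R_cond + R_conv = 149.0 K/W; Q = 138.2/149.0 = 0.928 W.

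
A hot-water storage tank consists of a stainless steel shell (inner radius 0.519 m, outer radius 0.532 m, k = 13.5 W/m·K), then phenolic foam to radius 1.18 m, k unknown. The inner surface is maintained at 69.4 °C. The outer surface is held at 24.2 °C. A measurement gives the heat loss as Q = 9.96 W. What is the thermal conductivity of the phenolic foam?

k = 0.0181 W/m·K

ΣR = ΔT/Q = |69.4 − 24.2|/9.96 = 4.538 K/W
Known resistances:
  R_stainless steel = (1/0.519 − 1/0.532)/(4πk) = 0.04708/(4π·13.5) = 2.775×10^-4 K/W
R_phenolic foam = ΣR − ΣR_known = 4.538 − 2.775×10^-4 = 4.538 K/W
(1/r₁−1/r₂)/(4πk) = 4.538 ⇒ k = 1.032/(4π·4.538) = 0.0181 W/m·K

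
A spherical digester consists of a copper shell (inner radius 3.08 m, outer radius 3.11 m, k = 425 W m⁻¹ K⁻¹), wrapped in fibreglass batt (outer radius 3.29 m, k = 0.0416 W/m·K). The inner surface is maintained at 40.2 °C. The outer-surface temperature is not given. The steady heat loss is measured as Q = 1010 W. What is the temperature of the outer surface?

T_out = 6.21 °C

Series resistances:
  R_copper = (1/3.08 − 1/3.11)/(4πk) = 0.003132/(4π·425) = 5.864×10^-7 K/W
  R_fibreglass batt = (1/3.11 − 1/3.29)/(4πk) = 0.01759/(4π·0.0416) = 0.03365 K/W
ΣR = 0.03365 K/W
ΔT = Q·ΣR = 1010 × 0.03365 = 33.99 K
Heat flows outward, so T_out = T_in − ΔT = 40.2 − 33.99 = 6.21 °C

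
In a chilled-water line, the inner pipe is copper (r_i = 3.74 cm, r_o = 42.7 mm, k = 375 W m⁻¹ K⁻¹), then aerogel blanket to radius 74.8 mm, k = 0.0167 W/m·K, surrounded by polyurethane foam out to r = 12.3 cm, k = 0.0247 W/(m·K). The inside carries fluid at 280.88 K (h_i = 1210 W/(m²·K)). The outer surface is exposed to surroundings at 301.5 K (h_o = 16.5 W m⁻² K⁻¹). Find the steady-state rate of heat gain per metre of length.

Treat each layer as a resistance in series:
  R'_conv,in = 1/(2πr h) = 1/(2π·0.0374·1210) = 0.003517 m·K/W
  R'_copper = ln(0.0427/0.0374)/(2πk) = 0.1325/(2π·375) = 5.625×10^-5 m·K/W
  R'_aerogel blanket = ln(0.0748/0.0427)/(2πk) = 0.5606/(2π·0.0167) = 5.343 m·K/W
  R'_polyurethane foam = ln(0.123/0.0748)/(2πk) = 0.4974/(2π·0.0247) = 3.205 m·K/W
  R'_conv,out = 1/(2πr h) = 1/(2π·0.123·16.5) = 0.07842 m·K/W
ΣR = 0.003517 + 5.625×10^-5 + 5.343 + 3.205 + 0.07842 = 8.630 m·K/W
Q' = ΔT/ΣR = (280.88 K − 301.5 K)/8.630 = -2.39 W/m
(Negative Q' ⇒ heat flows inward; heat gain = 2.39 W/m.)

Q' = 2.39 W/m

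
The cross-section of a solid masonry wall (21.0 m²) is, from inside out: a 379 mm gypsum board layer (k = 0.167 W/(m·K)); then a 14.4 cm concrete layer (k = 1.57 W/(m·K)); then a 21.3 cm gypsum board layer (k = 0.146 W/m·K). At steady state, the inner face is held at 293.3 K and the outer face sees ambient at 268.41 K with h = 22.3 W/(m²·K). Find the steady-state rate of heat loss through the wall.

Treat each layer as a resistance in series:
  R_gypsum board = L/(kA) = 0.379/(0.167·21.0) = 0.1081 K/W
  R_concrete = L/(kA) = 0.144/(1.57·21.0) = 0.004368 K/W
  R_gypsum board = L/(kA) = 0.213/(0.146·21.0) = 0.06947 K/W
  R_conv,out = 1/(hA) = 1/(22.3·21.0) = 0.002135 K/W
ΣR = 0.1081 + 0.004368 + 0.06947 + 0.002135 = 0.1841 K/W
Q = ΔT/ΣR = (293.3 K − 268.41 K)/0.1841 = 135 W

Q = 135 W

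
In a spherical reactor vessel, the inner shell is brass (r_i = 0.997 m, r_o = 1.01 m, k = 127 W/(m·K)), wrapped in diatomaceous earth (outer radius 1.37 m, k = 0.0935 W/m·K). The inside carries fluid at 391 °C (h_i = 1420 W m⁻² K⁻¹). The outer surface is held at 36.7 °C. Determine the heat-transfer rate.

Treat each layer as a resistance in series:
  R_conv,in = 1/(4πr²h) = 1/(4π·0.997²·1420) = 5.638×10^-5 K/W
  R_brass = (1/0.997 − 1/1.01)/(4πk) = 0.01291/(4π·127) = 8.089×10^-6 K/W
  R_diatomaceous earth = (1/1.01 − 1/1.37)/(4πk) = 0.2602/(4π·0.0935) = 0.2214 K/W
ΣR = 5.638×10^-5 + 8.089×10^-6 + 0.2214 = 0.2215 K/W
Q = ΔT/ΣR = (391 °C − 36.7 °C)/0.2215 = 1600 W

Q = 1600 W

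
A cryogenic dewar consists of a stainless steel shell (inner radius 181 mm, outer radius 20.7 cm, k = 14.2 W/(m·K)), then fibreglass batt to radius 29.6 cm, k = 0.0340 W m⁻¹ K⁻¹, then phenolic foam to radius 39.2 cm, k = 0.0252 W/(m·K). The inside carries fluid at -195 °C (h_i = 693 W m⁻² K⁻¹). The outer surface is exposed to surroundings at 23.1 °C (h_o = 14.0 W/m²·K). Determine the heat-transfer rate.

Q = 36.0 W

Treat each layer as a resistance in series:
  R_conv,in = 1/(4πr²h) = 1/(4π·0.181²·693) = 0.003505 K/W
  R_stainless steel = (1/0.181 − 1/0.207)/(4πk) = 0.6939/(4π·14.2) = 0.003889 K/W
  R_fibreglass batt = (1/0.207 − 1/0.296)/(4πk) = 1.453/(4π·0.0340) = 3.400 K/W
  R_phenolic foam = (1/0.296 − 1/0.392)/(4πk) = 0.8274/(4π·0.0252) = 2.613 K/W
  R_conv,out = 1/(4πr²h) = 1/(4π·0.392²·14.0) = 0.03699 K/W
ΣR = 0.003505 + 0.003889 + 3.400 + 2.613 + 0.03699 = 6.057 K/W
Q = ΔT/ΣR = (-195 °C − 23.1 °C)/6.057 = -36.0 W
(Negative Q ⇒ heat flows inward; heat gain = 36.0 W.)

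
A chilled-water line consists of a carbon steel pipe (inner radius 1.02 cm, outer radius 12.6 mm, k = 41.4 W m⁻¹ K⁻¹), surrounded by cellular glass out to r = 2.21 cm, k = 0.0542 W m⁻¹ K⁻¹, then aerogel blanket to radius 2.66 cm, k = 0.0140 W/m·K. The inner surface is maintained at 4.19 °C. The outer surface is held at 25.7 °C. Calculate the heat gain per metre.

Series thermal resistances, inner to outer:
  R'_carbon steel = ln(0.0126/0.0102)/(2πk) = 0.2113/(2π·41.4) = 8.123×10^-4 m·K/W
  R'_cellular glass = ln(0.0221/0.0126)/(2πk) = 0.5619/(2π·0.0542) = 1.650 m·K/W
  R'_aerogel blanket = ln(0.0266/0.0221)/(2πk) = 0.1853/(2π·0.0140) = 2.107 m·K/W
ΣR = 8.123×10^-4 + 1.650 + 2.107 = 3.758 m·K/W
Q' = ΔT/ΣR = (4.19 °C − 25.7 °C)/3.758 = -5.72 W/m
(Negative Q' ⇒ heat flows inward; heat gain = 5.72 W/m.)

Q' = 5.72 W/m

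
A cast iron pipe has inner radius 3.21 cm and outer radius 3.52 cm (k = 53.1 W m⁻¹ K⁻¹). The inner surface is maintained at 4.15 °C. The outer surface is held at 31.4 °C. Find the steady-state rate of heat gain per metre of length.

Q' = 2πk·ΔT/ln(r₂/r₁) = 2π × 53.1 × 27.25 / ln(0.0352/0.0321) = 98600 W/m

Q' = 98600 W/m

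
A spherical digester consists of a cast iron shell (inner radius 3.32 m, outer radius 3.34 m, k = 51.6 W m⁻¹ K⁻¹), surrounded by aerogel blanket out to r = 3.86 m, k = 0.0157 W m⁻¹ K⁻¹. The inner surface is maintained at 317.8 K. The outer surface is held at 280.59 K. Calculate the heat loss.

Q = 182 W

Treat each layer as a resistance in series:
  R_cast iron = (1/3.32 − 1/3.34)/(4πk) = 0.001804/(4π·51.6) = 2.782×10^-6 K/W
  R_aerogel blanket = (1/3.34 − 1/3.86)/(4πk) = 0.04033/(4π·0.0157) = 0.2044 K/W
ΣR = 2.782×10^-6 + 0.2044 = 0.2044 K/W
Q = ΔT/ΣR = (317.8 K − 280.59 K)/0.2044 = 182 W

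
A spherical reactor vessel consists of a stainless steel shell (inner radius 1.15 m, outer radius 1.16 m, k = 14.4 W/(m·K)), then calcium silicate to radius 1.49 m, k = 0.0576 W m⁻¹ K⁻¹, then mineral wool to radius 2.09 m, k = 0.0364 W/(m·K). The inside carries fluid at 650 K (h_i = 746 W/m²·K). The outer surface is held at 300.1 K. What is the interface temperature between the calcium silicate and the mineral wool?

Treat each layer as a resistance in series:
  R_conv,in = 1/(4πr²h) = 1/(4π·1.15²·746) = 8.066×10^-5 K/W
  R_stainless steel = (1/1.15 − 1/1.16)/(4πk) = 0.007496/(4π·14.4) = 4.143×10^-5 K/W
  R_calcium silicate = (1/1.16 − 1/1.49)/(4πk) = 0.1909/(4π·0.0576) = 0.2638 K/W
  R_mineral wool = (1/1.49 − 1/2.09)/(4πk) = 0.1927/(4π·0.0364) = 0.4212 K/W
ΣR = 8.066×10^-5 + 4.143×10^-5 + 0.2638 + 0.4212 = 0.6851 K/W
Q = ΔT/ΣR = (650 K − 300.1 K)/0.6851 = 510.7 W
From the inner boundary to the calcium silicate/mineral wool interface, ΣR_partial = 0.2639 K/W.
T_interface = T_in − Q·ΣR_partial = 650 K − (510.7)(0.2639) = 515 K

T = 515 K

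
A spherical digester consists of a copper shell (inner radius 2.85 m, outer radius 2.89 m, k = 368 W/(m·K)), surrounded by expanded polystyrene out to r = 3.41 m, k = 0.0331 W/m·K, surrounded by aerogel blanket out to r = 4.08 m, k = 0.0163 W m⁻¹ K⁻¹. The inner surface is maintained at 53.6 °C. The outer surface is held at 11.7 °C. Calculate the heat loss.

Q = 116 W

Resistance network (inner→outer):
  R_copper = (1/2.85 − 1/2.89)/(4πk) = 0.004856/(4π·368) = 1.050×10^-6 K/W
  R_expanded polystyrene = (1/2.89 − 1/3.41)/(4πk) = 0.05277/(4π·0.0331) = 0.1269 K/W
  R_aerogel blanket = (1/3.41 − 1/4.08)/(4πk) = 0.04816/(4π·0.0163) = 0.2351 K/W
ΣR = 1.050×10^-6 + 0.1269 + 0.2351 = 0.3620 K/W
Q = ΔT/ΣR = (53.6 °C − 11.7 °C)/0.3620 = 116 W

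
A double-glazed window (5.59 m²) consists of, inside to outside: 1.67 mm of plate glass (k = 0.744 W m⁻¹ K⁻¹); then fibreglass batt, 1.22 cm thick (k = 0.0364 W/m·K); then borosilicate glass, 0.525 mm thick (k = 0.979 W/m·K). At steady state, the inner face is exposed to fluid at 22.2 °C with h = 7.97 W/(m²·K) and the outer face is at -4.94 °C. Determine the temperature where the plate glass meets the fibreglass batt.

T = 14.7 °C

Treat each layer as a resistance in series:
  R_conv,in = 1/(hA) = 1/(7.97·5.59) = 0.02245 K/W
  R_plate glass = L/(kA) = 0.00167/(0.744·5.59) = 4.015×10^-4 K/W
  R_fibreglass batt = L/(kA) = 0.0122/(0.0364·5.59) = 0.05996 K/W
  R_borosilicate glass = L/(kA) = 5.25×10^-4/(0.979·5.59) = 9.593×10^-5 K/W
ΣR = 0.02245 + 4.015×10^-4 + 0.05996 + 9.593×10^-5 = 0.08291 K/W
Q = ΔT/ΣR = (22.2 °C − -4.94 °C)/0.08291 = 327.3 W
From the inner boundary to the plate glass/fibreglass batt interface, ΣR_partial = 0.02285 K/W.
T_interface = T_in − Q·ΣR_partial = 22.2 °C − (327.3)(0.02285) = 14.7 °C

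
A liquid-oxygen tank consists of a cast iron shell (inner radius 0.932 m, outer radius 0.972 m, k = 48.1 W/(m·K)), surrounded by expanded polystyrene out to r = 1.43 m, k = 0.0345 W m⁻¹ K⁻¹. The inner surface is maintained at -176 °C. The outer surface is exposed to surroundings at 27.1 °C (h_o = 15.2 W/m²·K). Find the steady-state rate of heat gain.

Series thermal resistances, inner to outer:
  R_cast iron = (1/0.932 − 1/0.972)/(4πk) = 0.04415/(4π·48.1) = 7.305×10^-5 K/W
  R_expanded polystyrene = (1/0.972 − 1/1.43)/(4πk) = 0.3295/(4π·0.0345) = 0.7600 K/W
  R_conv,out = 1/(4πr²h) = 1/(4π·1.43²·15.2) = 0.002560 K/W
ΣR = 7.305×10^-5 + 0.7600 + 0.002560 = 0.7626 K/W
Q = ΔT/ΣR = (-176 °C − 27.1 °C)/0.7626 = -266 W
(Negative Q ⇒ heat flows inward; heat gain = 266 W.)

Q = 266 W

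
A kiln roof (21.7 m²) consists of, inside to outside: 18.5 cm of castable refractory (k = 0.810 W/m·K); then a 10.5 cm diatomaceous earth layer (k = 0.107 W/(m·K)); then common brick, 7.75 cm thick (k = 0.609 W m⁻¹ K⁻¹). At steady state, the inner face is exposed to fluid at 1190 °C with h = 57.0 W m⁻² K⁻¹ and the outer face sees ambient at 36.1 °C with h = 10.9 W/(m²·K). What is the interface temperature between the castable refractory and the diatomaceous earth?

Series thermal resistances, inner to outer:
  R_conv,in = 1/(hA) = 1/(57.0·21.7) = 8.085×10^-4 K/W
  R_castable refractory = L/(kA) = 0.185/(0.810·21.7) = 0.01053 K/W
  R_diatomaceous earth = L/(kA) = 0.105/(0.107·21.7) = 0.04522 K/W
  R_common brick = L/(kA) = 0.0775/(0.609·21.7) = 0.005864 K/W
  R_conv,out = 1/(hA) = 1/(10.9·21.7) = 0.004228 K/W
ΣR = 8.085×10^-4 + 0.01053 + 0.04522 + 0.005864 + 0.004228 = 0.06665 K/W
Q = ΔT/ΣR = (1190 °C − 36.1 °C)/0.06665 = 17310 W
From the inner boundary to the castable refractory/diatomaceous earth interface, ΣR_partial = 0.01134 K/W.
T_interface = T_in − Q·ΣR_partial = 1190 °C − (17310)(0.01134) = 994 °C

T = 994 °C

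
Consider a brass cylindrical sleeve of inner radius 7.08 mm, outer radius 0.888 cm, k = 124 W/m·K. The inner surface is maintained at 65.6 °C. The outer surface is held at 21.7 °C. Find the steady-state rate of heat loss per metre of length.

Q' = 1.51×10^5 W/m

Q' = 2πk·ΔT/ln(r₂/r₁) = 2π × 124 × 43.9 / ln(0.00888/0.00708) = 1.51×10^5 W/m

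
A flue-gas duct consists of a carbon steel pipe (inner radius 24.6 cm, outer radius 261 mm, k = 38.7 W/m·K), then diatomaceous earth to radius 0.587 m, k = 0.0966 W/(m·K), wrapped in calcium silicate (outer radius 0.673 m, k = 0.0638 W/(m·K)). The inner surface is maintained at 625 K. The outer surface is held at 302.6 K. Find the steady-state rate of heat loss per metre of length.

Q' = 192 W/m

Treat each layer as a resistance in series:
  R'_carbon steel = ln(0.261/0.246)/(2πk) = 0.05919/(2π·38.7) = 2.434×10^-4 m·K/W
  R'_diatomaceous earth = ln(0.587/0.261)/(2πk) = 0.8105/(2π·0.0966) = 1.335 m·K/W
  R'_calcium silicate = ln(0.673/0.587)/(2πk) = 0.1367/(2π·0.0638) = 0.3411 m·K/W
ΣR = 2.434×10^-4 + 1.335 + 0.3411 = 1.676 m·K/W
Q' = ΔT/ΣR = (625 K − 302.6 K)/1.676 = 192 W/m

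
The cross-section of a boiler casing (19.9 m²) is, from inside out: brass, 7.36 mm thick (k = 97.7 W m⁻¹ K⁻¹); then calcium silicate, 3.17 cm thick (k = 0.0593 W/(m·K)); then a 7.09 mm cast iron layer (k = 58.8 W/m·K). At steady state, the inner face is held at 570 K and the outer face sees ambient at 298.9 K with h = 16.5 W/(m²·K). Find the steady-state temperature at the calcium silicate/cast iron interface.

Series thermal resistances, inner to outer:
  R_brass = L/(kA) = 0.00736/(97.7·19.9) = 3.786×10^-6 K/W
  R_calcium silicate = L/(kA) = 0.0317/(0.0593·19.9) = 0.02686 K/W
  R_cast iron = L/(kA) = 0.00709/(58.8·19.9) = 6.059×10^-6 K/W
  R_conv,out = 1/(hA) = 1/(16.5·19.9) = 0.003046 K/W
ΣR = 3.786×10^-6 + 0.02686 + 6.059×10^-6 + 0.003046 = 0.02992 K/W
Q = ΔT/ΣR = (570 K − 298.9 K)/0.02992 = 9061 W
From the inner boundary to the calcium silicate/cast iron interface, ΣR_partial = 0.02686 K/W.
T_interface = T_in − Q·ΣR_partial = 570 K − (9061)(0.02686) = 326.6 K

T = 326.6 K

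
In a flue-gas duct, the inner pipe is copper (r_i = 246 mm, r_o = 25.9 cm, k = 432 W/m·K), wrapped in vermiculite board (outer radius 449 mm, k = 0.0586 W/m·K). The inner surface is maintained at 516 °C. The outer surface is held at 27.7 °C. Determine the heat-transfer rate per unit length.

Treat each layer as a resistance in series:
  R'_copper = ln(0.259/0.246)/(2πk) = 0.05150/(2π·432) = 1.897×10^-5 m·K/W
  R'_vermiculite board = ln(0.449/0.259)/(2πk) = 0.5502/(2π·0.0586) = 1.494 m·K/W
ΣR = 1.897×10^-5 + 1.494 = 1.494 m·K/W
Q' = ΔT/ΣR = (516 °C − 27.7 °C)/1.494 = 327 W/m

Q' = 327 W/m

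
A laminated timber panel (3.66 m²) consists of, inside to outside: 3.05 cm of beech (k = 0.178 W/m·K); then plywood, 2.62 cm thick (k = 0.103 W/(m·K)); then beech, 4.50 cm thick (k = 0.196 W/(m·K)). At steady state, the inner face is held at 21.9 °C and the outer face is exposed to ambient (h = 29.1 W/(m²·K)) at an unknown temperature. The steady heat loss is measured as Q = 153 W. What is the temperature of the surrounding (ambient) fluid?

Series resistances:
  R_beech = L/(kA) = 0.0305/(0.178·3.66) = 0.04682 K/W
  R_plywood = L/(kA) = 0.0262/(0.103·3.66) = 0.06950 K/W
  R_beech = L/(kA) = 0.0450/(0.196·3.66) = 0.06273 K/W
  R_conv,out = 1/(hA) = 1/(29.1·3.66) = 0.009389 K/W
ΣR = 0.1884 K/W
ΔT = Q·ΣR = 153 × 0.1884 = 28.83 K
Heat flows outward, so T_out = T_in − ΔT = 21.9 − 28.83 = -6.93 °C

T_out = -6.93 °C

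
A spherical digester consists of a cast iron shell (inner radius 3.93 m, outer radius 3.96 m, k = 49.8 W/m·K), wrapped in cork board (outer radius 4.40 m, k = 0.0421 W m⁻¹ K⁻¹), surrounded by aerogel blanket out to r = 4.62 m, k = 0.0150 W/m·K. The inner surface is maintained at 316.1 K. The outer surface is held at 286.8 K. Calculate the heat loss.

Treat each layer as a resistance in series:
  R_cast iron = (1/3.93 − 1/3.96)/(4πk) = 0.001928/(4π·49.8) = 3.080×10^-6 K/W
  R_cork board = (1/3.96 − 1/4.40)/(4πk) = 0.02525/(4π·0.0421) = 0.04773 K/W
  R_aerogel blanket = (1/4.40 − 1/4.62)/(4πk) = 0.01082/(4π·0.0150) = 0.05742 K/W
ΣR = 3.080×10^-6 + 0.04773 + 0.05742 = 0.1052 K/W
Q = ΔT/ΣR = (316.1 K − 286.8 K)/0.1052 = 279 W

Q = 279 W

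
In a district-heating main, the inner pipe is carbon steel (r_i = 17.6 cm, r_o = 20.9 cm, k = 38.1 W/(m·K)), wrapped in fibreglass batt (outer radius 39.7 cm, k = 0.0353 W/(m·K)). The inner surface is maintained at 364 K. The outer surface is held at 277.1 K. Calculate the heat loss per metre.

Q' = 30.0 W/m

Resistance network (inner→outer):
  R'_carbon steel = ln(0.209/0.176)/(2πk) = 0.1719/(2π·38.1) = 7.179×10^-4 m·K/W
  R'_fibreglass batt = ln(0.397/0.209)/(2πk) = 0.6416/(2π·0.0353) = 2.893 m·K/W
ΣR = 7.179×10^-4 + 2.893 = 2.894 m·K/W
Q' = ΔT/ΣR = (364 K − 277.1 K)/2.894 = 30.0 W/m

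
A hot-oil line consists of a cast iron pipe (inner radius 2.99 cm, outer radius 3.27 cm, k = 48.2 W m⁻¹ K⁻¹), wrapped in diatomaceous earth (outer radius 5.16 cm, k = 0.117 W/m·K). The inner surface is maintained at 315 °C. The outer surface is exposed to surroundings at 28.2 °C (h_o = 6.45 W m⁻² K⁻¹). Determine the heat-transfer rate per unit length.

Resistance network (inner→outer):
  R'_cast iron = ln(0.0327/0.0299)/(2πk) = 0.08952/(2π·48.2) = 2.956×10^-4 m·K/W
  R'_diatomaceous earth = ln(0.0516/0.0327)/(2πk) = 0.4561/(2π·0.117) = 0.6205 m·K/W
  R'_conv,out = 1/(2πr h) = 1/(2π·0.0516·6.45) = 0.4782 m·K/W
ΣR = 2.956×10^-4 + 0.6205 + 0.4782 = 1.099 m·K/W
Q' = ΔT/ΣR = (315 °C − 28.2 °C)/1.099 = 261 W/m

Q' = 261 W/m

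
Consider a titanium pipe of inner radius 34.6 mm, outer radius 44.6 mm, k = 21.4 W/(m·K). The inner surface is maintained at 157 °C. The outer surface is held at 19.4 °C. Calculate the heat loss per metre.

Q' = 72900 W/m

Q' = 2πk·ΔT/ln(r₂/r₁) = 2π × 21.4 × 137.6 / ln(0.0446/0.0346) = 72900 W/m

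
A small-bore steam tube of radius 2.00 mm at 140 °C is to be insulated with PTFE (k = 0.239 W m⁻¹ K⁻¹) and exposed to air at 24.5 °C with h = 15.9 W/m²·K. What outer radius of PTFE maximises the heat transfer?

For a cylinder, r_cr = k_ins/h = 0.239/15.9 = 0.0150 m = 1.50 cm

r_cr = 1.50 cm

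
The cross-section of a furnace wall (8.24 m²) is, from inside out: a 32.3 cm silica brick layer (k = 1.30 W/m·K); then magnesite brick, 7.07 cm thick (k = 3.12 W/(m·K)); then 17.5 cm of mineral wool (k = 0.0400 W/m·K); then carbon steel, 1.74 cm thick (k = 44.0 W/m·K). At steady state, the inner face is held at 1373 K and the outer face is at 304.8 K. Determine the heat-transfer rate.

Q = 1890 W

Series thermal resistances, inner to outer:
  R_silica brick = L/(kA) = 0.323/(1.30·8.24) = 0.03015 K/W
  R_magnesite brick = L/(kA) = 0.0707/(3.12·8.24) = 0.002750 K/W
  R_mineral wool = L/(kA) = 0.175/(0.0400·8.24) = 0.5309 K/W
  R_carbon steel = L/(kA) = 0.0174/(44.0·8.24) = 4.799×10^-5 K/W
ΣR = 0.03015 + 0.002750 + 0.5309 + 4.799×10^-5 = 0.5638 K/W
Q = ΔT/ΣR = (1373 K − 304.8 K)/0.5638 = 1890 W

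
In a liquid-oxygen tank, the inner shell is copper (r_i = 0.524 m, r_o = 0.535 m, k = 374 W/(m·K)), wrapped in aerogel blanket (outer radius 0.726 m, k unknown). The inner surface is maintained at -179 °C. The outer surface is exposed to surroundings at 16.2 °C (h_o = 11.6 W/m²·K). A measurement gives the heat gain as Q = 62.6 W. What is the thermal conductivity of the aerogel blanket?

ΣR = ΔT/Q = |-179 − 16.2|/62.6 = 3.118 K/W
Known resistances:
  R_copper = (1/0.524 − 1/0.535)/(4πk) = 0.03924/(4π·374) = 8.349×10^-6 K/W
  R_conv,out = 1/(4πr²h) = 1/(4π·0.726²·11.6) = 0.01302 K/W
R_aerogel blanket = ΣR − ΣR_known = 3.118 − 0.01303 = 3.105 K/W
(1/r₁−1/r₂)/(4πk) = 3.105 ⇒ k = 0.4917/(4π·3.105) = 0.0126 W/m·K

k = 0.0126 W/m·K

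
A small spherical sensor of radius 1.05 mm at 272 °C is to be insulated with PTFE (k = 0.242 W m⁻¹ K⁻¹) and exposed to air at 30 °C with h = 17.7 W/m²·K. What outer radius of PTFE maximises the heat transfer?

For a sphere, r_cr = 2k_ins/h = 2·0.242/17.7 = 0.0273 m = 2.73 cm

r_cr = 2.73 cm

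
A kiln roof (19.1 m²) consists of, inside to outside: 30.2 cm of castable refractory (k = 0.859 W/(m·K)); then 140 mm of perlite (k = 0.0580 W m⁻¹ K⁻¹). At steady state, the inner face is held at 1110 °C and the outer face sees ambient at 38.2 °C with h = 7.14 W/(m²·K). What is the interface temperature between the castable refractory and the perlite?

T = 980 °C

Resistance network (inner→outer):
  R_castable refractory = L/(kA) = 0.302/(0.859·19.1) = 0.01841 K/W
  R_perlite = L/(kA) = 0.140/(0.0580·19.1) = 0.1264 K/W
  R_conv,out = 1/(hA) = 1/(7.14·19.1) = 0.007333 K/W
ΣR = 0.01841 + 0.1264 + 0.007333 = 0.1521 K/W
Q = ΔT/ΣR = (1110 °C − 38.2 °C)/0.1521 = 7047 W
From the inner boundary to the castable refractory/perlite interface, ΣR_partial = 0.01841 K/W.
T_interface = T_in − Q·ΣR_partial = 1110 °C − (7047)(0.01841) = 980 °C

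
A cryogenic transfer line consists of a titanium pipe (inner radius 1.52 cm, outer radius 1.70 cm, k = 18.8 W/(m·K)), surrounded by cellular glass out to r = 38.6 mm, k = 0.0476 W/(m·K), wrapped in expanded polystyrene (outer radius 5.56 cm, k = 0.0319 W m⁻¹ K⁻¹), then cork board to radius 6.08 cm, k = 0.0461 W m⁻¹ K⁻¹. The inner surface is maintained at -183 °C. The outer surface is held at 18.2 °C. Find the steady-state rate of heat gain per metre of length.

Resistance network (inner→outer):
  R'_titanium = ln(0.0170/0.0152)/(2πk) = 0.1119/(2π·18.8) = 9.475×10^-4 m·K/W
  R'_cellular glass = ln(0.0386/0.0170)/(2πk) = 0.8200/(2π·0.0476) = 2.742 m·K/W
  R'_expanded polystyrene = ln(0.0556/0.0386)/(2πk) = 0.3649/(2π·0.0319) = 1.821 m·K/W
  R'_cork board = ln(0.0608/0.0556)/(2πk) = 0.08941/(2π·0.0461) = 0.3087 m·K/W
ΣR = 9.475×10^-4 + 2.742 + 1.821 + 0.3087 = 4.873 m·K/W
Q' = ΔT/ΣR = (-183 °C − 18.2 °C)/4.873 = -41.3 W/m
(Negative Q' ⇒ heat flows inward; heat gain = 41.3 W/m.)

Q' = 41.3 W/m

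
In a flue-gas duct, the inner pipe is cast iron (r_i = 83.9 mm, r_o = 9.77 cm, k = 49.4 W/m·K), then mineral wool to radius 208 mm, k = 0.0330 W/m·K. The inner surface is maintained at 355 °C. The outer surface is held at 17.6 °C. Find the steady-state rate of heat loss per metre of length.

Q' = 92.6 W/m

Resistance network (inner→outer):
  R'_cast iron = ln(0.0977/0.0839)/(2πk) = 0.1523/(2π·49.4) = 4.906×10^-4 m·K/W
  R'_mineral wool = ln(0.208/0.0977)/(2πk) = 0.7556/(2π·0.0330) = 3.644 m·K/W
ΣR = 4.906×10^-4 + 3.644 = 3.644 m·K/W
Q' = ΔT/ΣR = (355 °C − 17.6 °C)/3.644 = 92.6 W/m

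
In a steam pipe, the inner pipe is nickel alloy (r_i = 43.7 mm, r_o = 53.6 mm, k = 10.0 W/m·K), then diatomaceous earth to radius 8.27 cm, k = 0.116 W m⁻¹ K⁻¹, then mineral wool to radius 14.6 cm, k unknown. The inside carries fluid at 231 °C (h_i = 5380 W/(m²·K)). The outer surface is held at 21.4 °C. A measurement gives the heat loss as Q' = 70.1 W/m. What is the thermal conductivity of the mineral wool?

k = 0.0378 W/m·K

ΣR = ΔT/Q' = |231 − 21.4|/70.1 = 2.990 m·K/W
Known resistances:
  R'_conv,in = 1/(2πr h) = 1/(2π·0.0437·5380) = 6.769×10^-4 m·K/W
  R'_nickel alloy = ln(0.0536/0.0437)/(2πk) = 0.2042/(2π·10.0) = 0.003250 m·K/W
  R'_diatomaceous earth = ln(0.0827/0.0536)/(2πk) = 0.4337/(2π·0.116) = 0.5950 m·K/W
R_mineral wool = ΣR − ΣR_known = 2.990 − 0.5989 = 2.391 m·K/W
ln(r₂/r₁)/(2πk) = 2.391 ⇒ k = 0.5684/(2π·2.391) = 0.0378 W/m·K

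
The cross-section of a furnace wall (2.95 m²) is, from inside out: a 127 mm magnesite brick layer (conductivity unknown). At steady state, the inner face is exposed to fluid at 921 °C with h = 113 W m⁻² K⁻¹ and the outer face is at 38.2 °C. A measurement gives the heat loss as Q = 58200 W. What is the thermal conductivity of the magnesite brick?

ΣR = ΔT/Q = |921 − 38.2|/58200 = 0.01517 K/W
Known resistances:
  R_conv,in = 1/(hA) = 1/(113·2.95) = 0.003000 K/W
R_magnesite brick = ΣR − ΣR_known = 0.01517 − 0.003000 = 0.01217 K/W
L/(kA) = 0.01217 ⇒ k = 0.127/(0.01217·2.95) = 3.54 W/m·K

k = 3.54 W/m·K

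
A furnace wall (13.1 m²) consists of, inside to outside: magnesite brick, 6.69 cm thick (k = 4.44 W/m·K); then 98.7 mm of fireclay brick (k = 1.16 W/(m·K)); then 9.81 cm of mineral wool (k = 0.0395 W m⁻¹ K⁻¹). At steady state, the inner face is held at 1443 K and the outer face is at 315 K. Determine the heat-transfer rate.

Resistance network (inner→outer):
  R_magnesite brick = L/(kA) = 0.0669/(4.44·13.1) = 0.001150 K/W
  R_fireclay brick = L/(kA) = 0.0987/(1.16·13.1) = 0.006495 K/W
  R_mineral wool = L/(kA) = 0.0981/(0.0395·13.1) = 0.1896 K/W
ΣR = 0.001150 + 0.006495 + 0.1896 = 0.1972 K/W
Q = ΔT/ΣR = (1443 K − 315 K)/0.1972 = 5720 W

Q = 5720 W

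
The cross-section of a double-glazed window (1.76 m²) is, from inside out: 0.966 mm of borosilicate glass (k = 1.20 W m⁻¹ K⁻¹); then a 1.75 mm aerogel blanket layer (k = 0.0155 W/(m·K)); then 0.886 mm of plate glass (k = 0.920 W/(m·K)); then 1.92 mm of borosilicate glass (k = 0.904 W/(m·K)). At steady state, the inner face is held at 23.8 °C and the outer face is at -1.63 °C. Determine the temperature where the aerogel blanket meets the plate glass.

Resistance network (inner→outer):
  R_borosilicate glass = L/(kA) = 9.66×10^-4/(1.20·1.76) = 4.574×10^-4 K/W
  R_aerogel blanket = L/(kA) = 0.00175/(0.0155·1.76) = 0.06415 K/W
  R_plate glass = L/(kA) = 8.86×10^-4/(0.920·1.76) = 5.472×10^-4 K/W
  R_borosilicate glass = L/(kA) = 0.00192/(0.904·1.76) = 0.001207 K/W
ΣR = 4.574×10^-4 + 0.06415 + 5.472×10^-4 + 0.001207 = 0.06636 K/W
Q = ΔT/ΣR = (23.8 °C − -1.63 °C)/0.06636 = 383.2 W
From the inner boundary to the aerogel blanket/plate glass interface, ΣR_partial = 0.06461 K/W.
T_interface = T_in − Q·ΣR_partial = 23.8 °C − (383.2)(0.06461) = -0.96 °C

T = -0.96 °C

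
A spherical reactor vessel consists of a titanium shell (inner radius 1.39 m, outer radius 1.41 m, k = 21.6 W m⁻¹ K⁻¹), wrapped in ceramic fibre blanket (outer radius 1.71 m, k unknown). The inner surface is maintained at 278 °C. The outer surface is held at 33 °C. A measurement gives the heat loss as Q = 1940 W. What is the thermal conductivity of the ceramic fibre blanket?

k = 0.0784 W/m·K

ΣR = ΔT/Q = |278 − 33|/1940 = 0.1263 K/W
Known resistances:
  R_titanium = (1/1.39 − 1/1.41)/(4πk) = 0.01020/(4π·21.6) = 3.760×10^-5 K/W
R_ceramic fibre blanket = ΣR − ΣR_known = 0.1263 − 3.760×10^-5 = 0.1263 K/W
(1/r₁−1/r₂)/(4πk) = 0.1263 ⇒ k = 0.1244/(4π·0.1263) = 0.0784 W/m·K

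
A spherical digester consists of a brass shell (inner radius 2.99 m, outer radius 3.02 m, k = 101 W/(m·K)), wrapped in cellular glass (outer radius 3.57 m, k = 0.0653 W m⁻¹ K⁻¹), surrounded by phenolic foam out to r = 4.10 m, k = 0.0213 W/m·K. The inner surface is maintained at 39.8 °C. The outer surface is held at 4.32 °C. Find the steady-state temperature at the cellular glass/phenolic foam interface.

T = 28.6 °C

Resistance network (inner→outer):
  R_brass = (1/2.99 − 1/3.02)/(4πk) = 0.003322/(4π·101) = 2.618×10^-6 K/W
  R_cellular glass = (1/3.02 − 1/3.57)/(4πk) = 0.05101/(4π·0.0653) = 0.06217 K/W
  R_phenolic foam = (1/3.57 − 1/4.10)/(4πk) = 0.03621/(4π·0.0213) = 0.1353 K/W
ΣR = 2.618×10^-6 + 0.06217 + 0.1353 = 0.1975 K/W
Q = ΔT/ΣR = (39.8 °C − 4.32 °C)/0.1975 = 179.6 W
From the inner boundary to the cellular glass/phenolic foam interface, ΣR_partial = 0.06217 K/W.
T_interface = T_in − Q·ΣR_partial = 39.8 °C − (179.6)(0.06217) = 28.6 °C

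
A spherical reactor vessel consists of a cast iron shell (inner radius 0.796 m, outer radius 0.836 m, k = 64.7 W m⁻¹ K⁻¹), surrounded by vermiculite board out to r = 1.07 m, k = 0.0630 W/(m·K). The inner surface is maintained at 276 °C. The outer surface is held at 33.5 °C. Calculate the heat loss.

Q = 734 W

Treat each layer as a resistance in series:
  R_cast iron = (1/0.796 − 1/0.836)/(4πk) = 0.06011/(4π·64.7) = 7.393×10^-5 K/W
  R_vermiculite board = (1/0.836 − 1/1.07)/(4πk) = 0.2616/(4π·0.0630) = 0.3304 K/W
ΣR = 7.393×10^-5 + 0.3304 = 0.3305 K/W
Q = ΔT/ΣR = (276 °C − 33.5 °C)/0.3305 = 734 W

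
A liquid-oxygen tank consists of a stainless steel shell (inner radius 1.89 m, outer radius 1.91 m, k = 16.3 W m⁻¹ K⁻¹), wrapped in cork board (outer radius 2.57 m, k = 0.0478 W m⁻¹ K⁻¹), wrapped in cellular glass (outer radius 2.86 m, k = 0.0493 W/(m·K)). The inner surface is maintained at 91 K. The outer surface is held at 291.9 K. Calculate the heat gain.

Q = 699 W

Series thermal resistances, inner to outer:
  R_stainless steel = (1/1.89 − 1/1.91)/(4πk) = 0.005540/(4π·16.3) = 2.705×10^-5 K/W
  R_cork board = (1/1.91 − 1/2.57)/(4πk) = 0.1345/(4π·0.0478) = 0.2238 K/W
  R_cellular glass = (1/2.57 − 1/2.86)/(4πk) = 0.03945/(4π·0.0493) = 0.06369 K/W
ΣR = 2.705×10^-5 + 0.2238 + 0.06369 = 0.2875 K/W
Q = ΔT/ΣR = (91 K − 291.9 K)/0.2875 = -699 W
(Negative Q ⇒ heat flows inward; heat gain = 699 W.)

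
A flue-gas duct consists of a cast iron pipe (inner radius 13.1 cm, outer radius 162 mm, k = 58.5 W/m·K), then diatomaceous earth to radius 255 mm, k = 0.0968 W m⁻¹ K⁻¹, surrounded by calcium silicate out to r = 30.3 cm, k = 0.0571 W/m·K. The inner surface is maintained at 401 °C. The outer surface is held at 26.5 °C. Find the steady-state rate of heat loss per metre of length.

Q' = 305 W/m

Resistance network (inner→outer):
  R'_cast iron = ln(0.162/0.131)/(2πk) = 0.2124/(2π·58.5) = 5.779×10^-4 m·K/W
  R'_diatomaceous earth = ln(0.255/0.162)/(2πk) = 0.4537/(2π·0.0968) = 0.7459 m·K/W
  R'_calcium silicate = ln(0.303/0.255)/(2πk) = 0.1725/(2π·0.0571) = 0.4807 m·K/W
ΣR = 5.779×10^-4 + 0.7459 + 0.4807 = 1.227 m·K/W
Q' = ΔT/ΣR = (401 °C − 26.5 °C)/1.227 = 305 W/m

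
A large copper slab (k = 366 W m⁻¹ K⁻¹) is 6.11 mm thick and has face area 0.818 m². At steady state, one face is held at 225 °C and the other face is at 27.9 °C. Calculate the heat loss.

Q = kA·ΔT/L = 366 × 0.818 × |225 °C − 27.9 °C| / 0.00611 = 9.66×10^6 W

Q = 9.66×10^6 W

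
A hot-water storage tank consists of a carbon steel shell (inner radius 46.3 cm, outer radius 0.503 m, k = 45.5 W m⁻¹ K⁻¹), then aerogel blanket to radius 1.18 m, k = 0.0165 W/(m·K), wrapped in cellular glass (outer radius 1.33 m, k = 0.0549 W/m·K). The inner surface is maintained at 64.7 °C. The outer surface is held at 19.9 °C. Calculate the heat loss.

Treat each layer as a resistance in series:
  R_carbon steel = (1/0.463 − 1/0.503)/(4πk) = 0.1718/(4π·45.5) = 3.004×10^-4 K/W
  R_aerogel blanket = (1/0.503 − 1/1.18)/(4πk) = 1.141/(4π·0.0165) = 5.501 K/W
  R_cellular glass = (1/1.18 − 1/1.33)/(4πk) = 0.09558/(4π·0.0549) = 0.1385 K/W
ΣR = 3.004×10^-4 + 5.501 + 0.1385 = 5.640 K/W
Q = ΔT/ΣR = (64.7 °C − 19.9 °C)/5.640 = 7.94 W

Q = 7.94 W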